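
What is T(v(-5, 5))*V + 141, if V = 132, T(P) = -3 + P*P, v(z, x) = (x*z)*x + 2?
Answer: 1996773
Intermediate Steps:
v(z, x) = 2 + z*x**2 (v(z, x) = z*x**2 + 2 = 2 + z*x**2)
T(P) = -3 + P**2
T(v(-5, 5))*V + 141 = (-3 + (2 - 5*5**2)**2)*132 + 141 = (-3 + (2 - 5*25)**2)*132 + 141 = (-3 + (2 - 125)**2)*132 + 141 = (-3 + (-123)**2)*132 + 141 = (-3 + 15129)*132 + 141 = 15126*132 + 141 = 1996632 + 141 = 1996773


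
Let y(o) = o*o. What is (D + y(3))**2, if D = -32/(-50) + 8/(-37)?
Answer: 75986089/855625 ≈ 88.808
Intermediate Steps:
y(o) = o**2
D = 392/925 (D = -32*(-1/50) + 8*(-1/37) = 16/25 - 8/37 = 392/925 ≈ 0.42378)
(D + y(3))**2 = (392/925 + 3**2)**2 = (392/925 + 9)**2 = (8717/925)**2 = 75986089/855625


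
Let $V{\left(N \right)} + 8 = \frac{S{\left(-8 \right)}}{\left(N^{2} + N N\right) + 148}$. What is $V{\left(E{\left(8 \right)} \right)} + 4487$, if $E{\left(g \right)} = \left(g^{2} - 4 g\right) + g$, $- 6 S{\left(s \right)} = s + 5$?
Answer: $\frac{29991385}{6696} \approx 4479.0$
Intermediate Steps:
$S{\left(s \right)} = - \frac{5}{6} - \frac{s}{6}$ ($S{\left(s \right)} = - \frac{s + 5}{6} = - \frac{5 + s}{6} = - \frac{5}{6} - \frac{s}{6}$)
$E{\left(g \right)} = g^{2} - 3 g$
$V{\left(N \right)} = -8 + \frac{1}{2 \left(148 + 2 N^{2}\right)}$ ($V{\left(N \right)} = -8 + \frac{- \frac{5}{6} - - \frac{4}{3}}{\left(N^{2} + N N\right) + 148} = -8 + \frac{- \frac{5}{6} + \frac{4}{3}}{\left(N^{2} + N^{2}\right) + 148} = -8 + \frac{1}{2 \left(2 N^{2} + 148\right)} = -8 + \frac{1}{2 \left(148 + 2 N^{2}\right)}$)
$V{\left(E{\left(8 \right)} \right)} + 4487 = \frac{-2367 - 32 \left(8 \left(-3 + 8\right)\right)^{2}}{4 \left(74 + \left(8 \left(-3 + 8\right)\right)^{2}\right)} + 4487 = \frac{-2367 - 32 \left(8 \cdot 5\right)^{2}}{4 \left(74 + \left(8 \cdot 5\right)^{2}\right)} + 4487 = \frac{-2367 - 32 \cdot 40^{2}}{4 \left(74 + 40^{2}\right)} + 4487 = \frac{-2367 - 51200}{4 \left(74 + 1600\right)} + 4487 = \frac{-2367 - 51200}{4 \cdot 1674} + 4487 = \frac{1}{4} \cdot \frac{1}{1674} \left(-53567\right) + 4487 = - \frac{53567}{6696} + 4487 = \frac{29991385}{6696}$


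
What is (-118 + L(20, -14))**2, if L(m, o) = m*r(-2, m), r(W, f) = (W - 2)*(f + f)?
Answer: 11009124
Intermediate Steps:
r(W, f) = 2*f*(-2 + W) (r(W, f) = (-2 + W)*(2*f) = 2*f*(-2 + W))
L(m, o) = -8*m**2 (L(m, o) = m*(2*m*(-2 - 2)) = m*(2*m*(-4)) = m*(-8*m) = -8*m**2)
(-118 + L(20, -14))**2 = (-118 - 8*20**2)**2 = (-118 - 8*400)**2 = (-118 - 3200)**2 = (-3318)**2 = 11009124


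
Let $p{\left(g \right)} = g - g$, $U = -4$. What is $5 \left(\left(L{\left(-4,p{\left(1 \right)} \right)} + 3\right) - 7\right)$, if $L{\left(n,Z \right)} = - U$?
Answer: $0$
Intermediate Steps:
$p{\left(g \right)} = 0$
$L{\left(n,Z \right)} = 4$ ($L{\left(n,Z \right)} = \left(-1\right) \left(-4\right) = 4$)
$5 \left(\left(L{\left(-4,p{\left(1 \right)} \right)} + 3\right) - 7\right) = 5 \left(\left(4 + 3\right) - 7\right) = 5 \left(7 - 7\right) = 5 \cdot 0 = 0$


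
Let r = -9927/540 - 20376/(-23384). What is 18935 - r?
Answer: 3323891549/175380 ≈ 18953.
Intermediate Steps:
r = -3071249/175380 (r = -9927*1/540 - 20376*(-1/23384) = -1103/60 + 2547/2923 = -3071249/175380 ≈ -17.512)
18935 - r = 18935 - 1*(-3071249/175380) = 18935 + 3071249/175380 = 3323891549/175380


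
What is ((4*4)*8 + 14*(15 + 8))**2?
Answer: 202500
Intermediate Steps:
((4*4)*8 + 14*(15 + 8))**2 = (16*8 + 14*23)**2 = (128 + 322)**2 = 450**2 = 202500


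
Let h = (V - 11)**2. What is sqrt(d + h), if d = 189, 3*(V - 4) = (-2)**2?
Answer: sqrt(1990)/3 ≈ 14.870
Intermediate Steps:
V = 16/3 (V = 4 + (1/3)*(-2)**2 = 4 + (1/3)*4 = 4 + 4/3 = 16/3 ≈ 5.3333)
h = 289/9 (h = (16/3 - 11)**2 = (-17/3)**2 = 289/9 ≈ 32.111)
sqrt(d + h) = sqrt(189 + 289/9) = sqrt(1990/9) = sqrt(1990)/3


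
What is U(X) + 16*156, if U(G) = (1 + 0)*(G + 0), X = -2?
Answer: 2494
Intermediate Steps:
U(G) = G (U(G) = 1*G = G)
U(X) + 16*156 = -2 + 16*156 = -2 + 2496 = 2494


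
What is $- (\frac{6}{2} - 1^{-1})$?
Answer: $-2$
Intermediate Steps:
$- (\frac{6}{2} - 1^{-1}) = - (6 \cdot \frac{1}{2} - 1) = - (3 - 1) = \left(-1\right) 2 = -2$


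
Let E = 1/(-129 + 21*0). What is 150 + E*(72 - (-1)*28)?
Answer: 19250/129 ≈ 149.22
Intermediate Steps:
E = -1/129 (E = 1/(-129 + 0) = 1/(-129) = -1/129 ≈ -0.0077519)
150 + E*(72 - (-1)*28) = 150 - (72 - (-1)*28)/129 = 150 - (72 - 1*(-28))/129 = 150 - (72 + 28)/129 = 150 - 1/129*100 = 150 - 100/129 = 19250/129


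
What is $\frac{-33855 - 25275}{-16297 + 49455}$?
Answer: $- \frac{29565}{16579} \approx -1.7833$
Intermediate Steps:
$\frac{-33855 - 25275}{-16297 + 49455} = - \frac{59130}{33158} = \left(-59130\right) \frac{1}{33158} = - \frac{29565}{16579}$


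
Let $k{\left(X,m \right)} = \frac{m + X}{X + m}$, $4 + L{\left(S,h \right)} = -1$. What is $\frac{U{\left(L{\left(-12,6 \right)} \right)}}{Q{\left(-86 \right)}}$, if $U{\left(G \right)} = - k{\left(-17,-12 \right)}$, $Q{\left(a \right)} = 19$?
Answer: $- \frac{1}{19} \approx -0.052632$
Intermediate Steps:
$L{\left(S,h \right)} = -5$ ($L{\left(S,h \right)} = -4 - 1 = -5$)
$k{\left(X,m \right)} = 1$ ($k{\left(X,m \right)} = \frac{X + m}{X + m} = 1$)
$U{\left(G \right)} = -1$ ($U{\left(G \right)} = \left(-1\right) 1 = -1$)
$\frac{U{\left(L{\left(-12,6 \right)} \right)}}{Q{\left(-86 \right)}} = - \frac{1}{19}$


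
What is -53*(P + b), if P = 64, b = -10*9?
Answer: 1378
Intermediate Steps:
b = -90
-53*(P + b) = -53*(64 - 90) = -53*(-26) = 1378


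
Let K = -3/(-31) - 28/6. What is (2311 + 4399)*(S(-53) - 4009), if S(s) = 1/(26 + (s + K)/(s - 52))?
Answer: -3486849591005/129622 ≈ -2.6900e+7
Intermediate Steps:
K = -425/93 (K = -3*(-1/31) - 28*⅙ = 3/31 - 14/3 = -425/93 ≈ -4.5699)
S(s) = 1/(26 + (-425/93 + s)/(-52 + s)) (S(s) = 1/(26 + (s - 425/93)/(s - 52)) = 1/(26 + (-425/93 + s)/(-52 + s)))
(2311 + 4399)*(S(-53) - 4009) = (2311 + 4399)*(93*(-52 - 53)/(-126161 + 2511*(-53)) - 4009) = 6710*(93*(-105)/(-126161 - 133083) - 4009) = 6710*(93*(-105)/(-259244) - 4009) = 6710*(93*(-1/259244)*(-105) - 4009) = 6710*(9765/259244 - 4009) = 6710*(-1039299431/259244) = -3486849591005/129622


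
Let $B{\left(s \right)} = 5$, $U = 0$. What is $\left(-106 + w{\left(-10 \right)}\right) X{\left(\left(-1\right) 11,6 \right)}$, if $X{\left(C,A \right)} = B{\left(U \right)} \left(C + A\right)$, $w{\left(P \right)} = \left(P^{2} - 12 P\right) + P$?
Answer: $-2600$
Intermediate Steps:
$w{\left(P \right)} = P^{2} - 11 P$
$X{\left(C,A \right)} = 5 A + 5 C$ ($X{\left(C,A \right)} = 5 \left(C + A\right) = 5 \left(A + C\right) = 5 A + 5 C$)
$\left(-106 + w{\left(-10 \right)}\right) X{\left(\left(-1\right) 11,6 \right)} = \left(-106 - 10 \left(-11 - 10\right)\right) \left(5 \cdot 6 + 5 \left(\left(-1\right) 11\right)\right) = \left(-106 - -210\right) \left(30 + 5 \left(-11\right)\right) = \left(-106 + 210\right) \left(30 - 55\right) = 104 \left(-25\right) = -2600$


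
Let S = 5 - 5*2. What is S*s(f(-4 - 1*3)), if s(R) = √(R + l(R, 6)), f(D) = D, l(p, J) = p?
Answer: -5*I*√14 ≈ -18.708*I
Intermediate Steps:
s(R) = √2*√R (s(R) = √(R + R) = √(2*R) = √2*√R)
S = -5 (S = 5 - 10 = -5)
S*s(f(-4 - 1*3)) = -5*√2*√(-4 - 1*3) = -5*√2*√(-4 - 3) = -5*√2*√(-7) = -5*√2*I*√7 = -5*I*√14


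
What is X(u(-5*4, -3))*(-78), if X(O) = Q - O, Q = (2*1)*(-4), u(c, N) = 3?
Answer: 858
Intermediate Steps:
Q = -8 (Q = 2*(-4) = -8)
X(O) = -8 - O
X(u(-5*4, -3))*(-78) = (-8 - 1*3)*(-78) = (-8 - 3)*(-78) = -11*(-78) = 858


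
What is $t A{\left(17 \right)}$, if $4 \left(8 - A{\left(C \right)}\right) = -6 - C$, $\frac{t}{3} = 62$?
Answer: $\frac{5115}{2} \approx 2557.5$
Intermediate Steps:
$t = 186$ ($t = 3 \cdot 62 = 186$)
$A{\left(C \right)} = \frac{19}{2} + \frac{C}{4}$ ($A{\left(C \right)} = 8 - \frac{-6 - C}{4} = 8 + \left(\frac{3}{2} + \frac{C}{4}\right) = \frac{19}{2} + \frac{C}{4}$)
$t A{\left(17 \right)} = 186 \left(\frac{19}{2} + \frac{1}{4} \cdot 17\right) = 186 \left(\frac{19}{2} + \frac{17}{4}\right) = 186 \cdot \frac{55}{4} = \frac{5115}{2}$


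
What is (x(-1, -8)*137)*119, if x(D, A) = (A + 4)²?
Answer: 260848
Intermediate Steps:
x(D, A) = (4 + A)²
(x(-1, -8)*137)*119 = ((4 - 8)²*137)*119 = ((-4)²*137)*119 = (16*137)*119 = 2192*119 = 260848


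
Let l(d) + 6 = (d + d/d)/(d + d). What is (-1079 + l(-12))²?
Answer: 677508841/576 ≈ 1.1762e+6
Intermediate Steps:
l(d) = -6 + (1 + d)/(2*d) (l(d) = -6 + (d + d/d)/(d + d) = -6 + (d + 1)/((2*d)) = -6 + (1 + d)*(1/(2*d)) = -6 + (1 + d)/(2*d))
(-1079 + l(-12))² = (-1079 + (½)*(1 - 11*(-12))/(-12))² = (-1079 + (½)*(-1/12)*(1 + 132))² = (-1079 + (½)*(-1/12)*133)² = (-1079 - 133/24)² = (-26029/24)² = 677508841/576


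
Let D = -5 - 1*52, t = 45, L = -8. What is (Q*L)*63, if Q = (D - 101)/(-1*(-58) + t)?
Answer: 79632/103 ≈ 773.13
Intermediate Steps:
D = -57 (D = -5 - 52 = -57)
Q = -158/103 (Q = (-57 - 101)/(-1*(-58) + 45) = -158/(58 + 45) = -158/103 ≈ -1.5340)
(Q*L)*63 = -158/103*(-8)*63 = (1264/103)*63 = 79632/103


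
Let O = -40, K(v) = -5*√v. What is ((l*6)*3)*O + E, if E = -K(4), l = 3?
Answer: -2150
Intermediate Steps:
E = 10 (E = -(-5)*√4 = -(-5)*2 = -1*(-10) = 10)
((l*6)*3)*O + E = ((3*6)*3)*(-40) + 10 = (18*3)*(-40) + 10 = 54*(-40) + 10 = -2160 + 10 = -2150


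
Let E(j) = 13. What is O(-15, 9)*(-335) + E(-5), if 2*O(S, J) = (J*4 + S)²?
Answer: -147709/2 ≈ -73855.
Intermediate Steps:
O(S, J) = (S + 4*J)²/2 (O(S, J) = (J*4 + S)²/2 = (4*J + S)²/2 = (S + 4*J)²/2)
O(-15, 9)*(-335) + E(-5) = ((-15 + 4*9)²/2)*(-335) + 13 = ((-15 + 36)²/2)*(-335) + 13 = ((½)*21²)*(-335) + 13 = ((½)*441)*(-335) + 13 = (441/2)*(-335) + 13 = -147735/2 + 13 = -147709/2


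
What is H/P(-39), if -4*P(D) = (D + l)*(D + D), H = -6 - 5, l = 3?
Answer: 11/702 ≈ 0.015670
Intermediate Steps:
H = -11
P(D) = -D*(3 + D)/2 (P(D) = -(D + 3)*(D + D)/4 = -(3 + D)*2*D/4 = -D*(3 + D)/2)
H/P(-39) = -11*2/(39*(3 - 39)) = -11/((-½*(-39)*(-36))) = -11/(-702) = -11*(-1/702) = 11/702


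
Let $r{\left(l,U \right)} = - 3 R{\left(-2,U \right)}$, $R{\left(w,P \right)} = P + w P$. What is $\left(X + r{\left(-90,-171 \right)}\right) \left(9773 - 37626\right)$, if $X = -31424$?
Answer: $889541261$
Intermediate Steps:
$R{\left(w,P \right)} = P + P w$
$r{\left(l,U \right)} = 3 U$ ($r{\left(l,U \right)} = - 3 U \left(1 - 2\right) = - 3 U \left(-1\right) = - 3 \left(- U\right) = 3 U$)
$\left(X + r{\left(-90,-171 \right)}\right) \left(9773 - 37626\right) = \left(-31424 + 3 \left(-171\right)\right) \left(9773 - 37626\right) = \left(-31424 - 513\right) \left(-27853\right) = \left(-31937\right) \left(-27853\right) = 889541261$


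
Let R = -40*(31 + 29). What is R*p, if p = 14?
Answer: -33600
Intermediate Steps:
R = -2400 (R = -40*60 = -2400)
R*p = -2400*14 = -33600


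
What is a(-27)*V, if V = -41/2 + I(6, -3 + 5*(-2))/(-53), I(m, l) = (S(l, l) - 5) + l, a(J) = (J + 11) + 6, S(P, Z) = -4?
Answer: 10645/53 ≈ 200.85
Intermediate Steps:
a(J) = 17 + J (a(J) = (11 + J) + 6 = 17 + J)
I(m, l) = -9 + l (I(m, l) = (-4 - 5) + l = -9 + l)
V = -2129/106 (V = -41/2 + (-9 + (-3 + 5*(-2)))/(-53) = -41*½ + (-9 + (-3 - 10))*(-1/53) = -41/2 + (-9 - 13)*(-1/53) = -41/2 - 22*(-1/53) = -41/2 + 22/53 = -2129/106 ≈ -20.085)
a(-27)*V = (17 - 27)*(-2129/106) = -10*(-2129/106) = 10645/53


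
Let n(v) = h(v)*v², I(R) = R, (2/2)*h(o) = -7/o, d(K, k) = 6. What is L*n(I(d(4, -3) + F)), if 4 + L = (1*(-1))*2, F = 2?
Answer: 336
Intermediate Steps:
h(o) = -7/o
n(v) = -7*v (n(v) = (-7/v)*v² = -7*v)
L = -6 (L = -4 + (1*(-1))*2 = -4 - 1*2 = -4 - 2 = -6)
L*n(I(d(4, -3) + F)) = -(-42)*(6 + 2) = -(-42)*8 = -6*(-56) = 336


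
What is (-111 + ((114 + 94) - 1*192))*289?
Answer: -27455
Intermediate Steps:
(-111 + ((114 + 94) - 1*192))*289 = (-111 + (208 - 192))*289 = (-111 + 16)*289 = -95*289 = -27455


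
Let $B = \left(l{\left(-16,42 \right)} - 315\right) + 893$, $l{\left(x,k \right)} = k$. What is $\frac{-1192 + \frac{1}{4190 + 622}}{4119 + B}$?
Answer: $- \frac{5735903}{22804068} \approx -0.25153$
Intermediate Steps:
$B = 620$ ($B = \left(42 - 315\right) + 893 = -273 + 893 = 620$)
$\frac{-1192 + \frac{1}{4190 + 622}}{4119 + B} = \frac{-1192 + \frac{1}{4190 + 622}}{4119 + 620} = \frac{-1192 + \frac{1}{4812}}{4739} = \left(-1192 + \frac{1}{4812}\right) \frac{1}{4739} = \left(- \frac{5735903}{4812}\right) \frac{1}{4739} = - \frac{5735903}{22804068}$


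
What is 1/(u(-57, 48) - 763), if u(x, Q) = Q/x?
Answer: -19/14513 ≈ -0.0013092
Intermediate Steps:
1/(u(-57, 48) - 763) = 1/(48/(-57) - 763) = 1/(48*(-1/57) - 763) = 1/(-16/19 - 763) = 1/(-14513/19) = -19/14513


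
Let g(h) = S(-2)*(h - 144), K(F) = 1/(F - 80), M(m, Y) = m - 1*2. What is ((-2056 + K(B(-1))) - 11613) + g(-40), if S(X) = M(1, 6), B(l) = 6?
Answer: -997891/74 ≈ -13485.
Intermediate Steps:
M(m, Y) = -2 + m (M(m, Y) = m - 2 = -2 + m)
K(F) = 1/(-80 + F)
S(X) = -1 (S(X) = -2 + 1 = -1)
g(h) = 144 - h (g(h) = -(h - 144) = -(-144 + h) = 144 - h)
((-2056 + K(B(-1))) - 11613) + g(-40) = ((-2056 + 1/(-80 + 6)) - 11613) + (144 - 1*(-40)) = ((-2056 + 1/(-74)) - 11613) + (144 + 40) = ((-2056 - 1/74) - 11613) + 184 = (-152145/74 - 11613) + 184 = -1011507/74 + 184 = -997891/74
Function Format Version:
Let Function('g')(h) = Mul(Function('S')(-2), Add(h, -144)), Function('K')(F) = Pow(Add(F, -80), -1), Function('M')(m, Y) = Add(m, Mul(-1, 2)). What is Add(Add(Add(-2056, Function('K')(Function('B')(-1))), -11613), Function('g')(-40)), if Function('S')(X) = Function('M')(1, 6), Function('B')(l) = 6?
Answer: Rational(-997891, 74) ≈ -13485.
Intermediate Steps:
Function('M')(m, Y) = Add(-2, m) (Function('M')(m, Y) = Add(m, -2) = Add(-2, m))
Function('K')(F) = Pow(Add(-80, F), -1)
Function('S')(X) = -1 (Function('S')(X) = Add(-2, 1) = -1)
Function('g')(h) = Add(144, Mul(-1, h)) (Function('g')(h) = Mul(-1, Add(h, -144)) = Mul(-1, Add(-144, h)) = Add(144, Mul(-1, h)))
Add(Add(Add(-2056, Function('K')(Function('B')(-1))), -11613), Function('g')(-40)) = Add(Add(Add(-2056, Pow(Add(-80, 6), -1)), -11613), Add(144, Mul(-1, -40))) = Add(Add(Add(-2056, Pow(-74, -1)), -11613), Add(144, 40)) = Add(Add(Add(-2056, Rational(-1, 74)), -11613), 184) = Add(Add(Rational(-152145, 74), -11613), 184) = Add(Rational(-1011507, 74), 184) = Rational(-997891, 74)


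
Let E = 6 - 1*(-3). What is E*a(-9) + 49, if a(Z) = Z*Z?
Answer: 778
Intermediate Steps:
a(Z) = Z**2
E = 9 (E = 6 + 3 = 9)
E*a(-9) + 49 = 9*(-9)**2 + 49 = 9*81 + 49 = 729 + 49 = 778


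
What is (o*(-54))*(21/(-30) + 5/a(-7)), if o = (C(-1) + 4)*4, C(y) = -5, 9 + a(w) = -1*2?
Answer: -13716/55 ≈ -249.38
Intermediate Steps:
a(w) = -11 (a(w) = -9 - 1*2 = -9 - 2 = -11)
o = -4 (o = (-5 + 4)*4 = -1*4 = -4)
(o*(-54))*(21/(-30) + 5/a(-7)) = (-4*(-54))*(21/(-30) + 5/(-11)) = 216*(21*(-1/30) + 5*(-1/11)) = 216*(-7/10 - 5/11) = 216*(-127/110) = -13716/55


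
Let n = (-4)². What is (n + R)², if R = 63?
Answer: 6241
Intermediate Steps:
n = 16
(n + R)² = (16 + 63)² = 79² = 6241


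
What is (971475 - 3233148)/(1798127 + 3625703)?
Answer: -2261673/5423830 ≈ -0.41699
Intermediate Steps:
(971475 - 3233148)/(1798127 + 3625703) = -2261673/5423830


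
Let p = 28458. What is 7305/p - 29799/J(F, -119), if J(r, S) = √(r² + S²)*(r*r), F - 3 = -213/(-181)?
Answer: 2435/9486 - 2804767493*√9479593/601992073872 ≈ -14.088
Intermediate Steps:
F = 756/181 (F = 3 - 213/(-181) = 3 - 213*(-1/181) = 3 + 213/181 = 756/181 ≈ 4.1768)
J(r, S) = r²*√(S² + r²) (J(r, S) = √(S² + r²)*r² = r²*√(S² + r²))
7305/p - 29799/J(F, -119) = 7305/28458 - 29799*32761/(571536*√((-119)² + (756/181)²)) = 7305*(1/28458) - 29799*32761/(571536*√(14161 + 571536/32761)) = 2435/9486 - 29799*5929741*√9479593/37925500653936 = 2435/9486 - 2804767493*√9479593/601992073872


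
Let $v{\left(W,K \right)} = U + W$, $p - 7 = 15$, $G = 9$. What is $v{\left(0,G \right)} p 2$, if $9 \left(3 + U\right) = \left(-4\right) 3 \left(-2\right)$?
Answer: $- \frac{44}{3} \approx -14.667$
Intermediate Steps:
$p = 22$ ($p = 7 + 15 = 22$)
$U = - \frac{1}{3}$ ($U = -3 + \frac{\left(-4\right) 3 \left(-2\right)}{9} = -3 + \frac{\left(-12\right) \left(-2\right)}{9} = -3 + \frac{1}{9} \cdot 24 = -3 + \frac{8}{3} = - \frac{1}{3} \approx -0.33333$)
$v{\left(W,K \right)} = - \frac{1}{3} + W$
$v{\left(0,G \right)} p 2 = \left(- \frac{1}{3} + 0\right) 22 \cdot 2 = \left(- \frac{1}{3}\right) 44 = - \frac{44}{3}$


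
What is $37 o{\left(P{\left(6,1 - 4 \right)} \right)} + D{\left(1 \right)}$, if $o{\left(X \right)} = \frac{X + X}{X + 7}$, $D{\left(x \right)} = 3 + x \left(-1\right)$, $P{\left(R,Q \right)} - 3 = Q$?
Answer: $2$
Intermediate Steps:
$P{\left(R,Q \right)} = 3 + Q$
$D{\left(x \right)} = 3 - x$
$o{\left(X \right)} = \frac{2 X}{7 + X}$
$37 o{\left(P{\left(6,1 - 4 \right)} \right)} + D{\left(1 \right)} = 37 \frac{2 \left(3 + \left(1 - 4\right)\right)}{7 + \left(3 + \left(1 - 4\right)\right)} + \left(3 - 1\right) = 37 \frac{2 \left(3 - 3\right)}{7 + \left(3 - 3\right)} + 2 = 37 \cdot 2 \cdot 0 \frac{1}{7 + 0} + 2 = 37 \cdot 2 \cdot 0 \cdot \frac{1}{7} + 2 = 37 \cdot 0 + 2 = 0 + 2 = 2$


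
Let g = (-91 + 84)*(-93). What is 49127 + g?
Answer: 49778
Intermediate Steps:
g = 651 (g = -7*(-93) = 651)
49127 + g = 49127 + 651 = 49778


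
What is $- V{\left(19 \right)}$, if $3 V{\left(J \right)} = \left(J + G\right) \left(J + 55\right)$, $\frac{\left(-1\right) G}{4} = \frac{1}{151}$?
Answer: $- \frac{70670}{151} \approx -468.01$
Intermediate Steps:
$G = - \frac{4}{151} \approx -0.02649$
$V{\left(J \right)} = \frac{\left(55 + J\right) \left(- \frac{4}{151} + J\right)}{3}$ ($V{\left(J \right)} = \frac{\left(J - \frac{4}{151}\right) \left(J + 55\right)}{3} = \frac{\left(- \frac{4}{151} + J\right) \left(55 + J\right)}{3} = \frac{\left(55 + J\right) \left(- \frac{4}{151} + J\right)}{3}$)
$- V{\left(19 \right)} = - (- \frac{220}{453} + \frac{19^{2}}{3} + \frac{2767}{151} \cdot 19) = - (- \frac{220}{453} + \frac{1}{3} \cdot 361 + \frac{52573}{151}) = - (- \frac{220}{453} + \frac{361}{3} + \frac{52573}{151}) = \left(-1\right) \frac{70670}{151} = - \frac{70670}{151}$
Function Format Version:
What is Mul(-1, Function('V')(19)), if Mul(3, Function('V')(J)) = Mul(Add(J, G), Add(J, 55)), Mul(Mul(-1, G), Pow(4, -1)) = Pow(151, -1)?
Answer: Rational(-70670, 151) ≈ -468.01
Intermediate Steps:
G = Rational(-4, 151) (G = Mul(-4, Pow(151, -1)) = Mul(-4, Rational(1, 151)) = Rational(-4, 151) ≈ -0.026490)
Function('V')(J) = Mul(Rational(1, 3), Add(55, J), Add(Rational(-4, 151), J)) (Function('V')(J) = Mul(Rational(1, 3), Mul(Add(J, Rational(-4, 151)), Add(J, 55))) = Mul(Rational(1, 3), Mul(Add(Rational(-4, 151), J), Add(55, J))) = Mul(Rational(1, 3), Mul(Add(55, J), Add(Rational(-4, 151), J))) = Mul(Rational(1, 3), Add(55, J), Add(Rational(-4, 151), J)))
Mul(-1, Function('V')(19)) = Mul(-1, Add(Rational(-220, 453), Mul(Rational(1, 3), Pow(19, 2)), Mul(Rational(2767, 151), 19))) = Mul(-1, Add(Rational(-220, 453), Mul(Rational(1, 3), 361), Rational(52573, 151))) = Mul(-1, Add(Rational(-220, 453), Rational(361, 3), Rational(52573, 151))) = Mul(-1, Rational(70670, 151)) = Rational(-70670, 151)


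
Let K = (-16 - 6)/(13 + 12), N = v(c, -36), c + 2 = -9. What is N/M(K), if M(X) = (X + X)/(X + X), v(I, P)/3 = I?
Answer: -33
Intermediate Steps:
c = -11 (c = -2 - 9 = -11)
v(I, P) = 3*I
N = -33 (N = 3*(-11) = -33)
K = -22/25 ≈ -0.88000
M(X) = 1 (M(X) = (2*X)/((2*X)) = (2*X)*(1/(2*X)) = 1)
N/M(K) = -33/1 = -33*1 = -33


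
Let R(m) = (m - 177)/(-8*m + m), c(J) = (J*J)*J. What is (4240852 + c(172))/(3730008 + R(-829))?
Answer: 27068963950/10822617709 ≈ 2.5011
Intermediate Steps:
c(J) = J³ (c(J) = J²*J = J³)
R(m) = -(-177 + m)/(7*m) (R(m) = (-177 + m)/((-7*m)) = (-177 + m)*(-1/(7*m)) = -(-177 + m)/(7*m))
(4240852 + c(172))/(3730008 + R(-829)) = (4240852 + 172³)/(3730008 + (⅐)*(177 - 1*(-829))/(-829)) = (4240852 + 5088448)/(3730008 + (⅐)*(-1/829)*(177 + 829)) = 9329300/(3730008 + (⅐)*(-1/829)*1006) = 9329300/(3730008 - 1006/5803) = 9329300/(21645235418/5803) = 9329300*(5803/21645235418) = 27068963950/10822617709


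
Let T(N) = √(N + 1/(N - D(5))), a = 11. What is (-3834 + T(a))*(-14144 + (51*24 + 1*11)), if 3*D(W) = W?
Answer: 49493106 - 12909*√2177/14 ≈ 4.9450e+7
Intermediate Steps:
D(W) = W/3
T(N) = √(N + 1/(-5/3 + N)) (T(N) = √(N + 1/(N - 5/3)) = √(N + 1/(-5/3 + N)))
(-3834 + T(a))*(-14144 + (51*24 + 1*11)) = (-3834 + √((3 + 11*(-5 + 3*11))/(-5 + 3*11)))*(-14144 + (51*24 + 1*11)) = (-3834 + √((3 + 11*(-5 + 33))/(-5 + 33)))*(-14144 + (1224 + 11)) = (-3834 + √((3 + 11*28)/28))*(-14144 + 1235) = (-3834 + √((3 + 308)/28))*(-12909) = (-3834 + √((1/28)*311))*(-12909) = (-3834 + √(311/28))*(-12909) = (-3834 + √2177/14)*(-12909) = 49493106 - 12909*√2177/14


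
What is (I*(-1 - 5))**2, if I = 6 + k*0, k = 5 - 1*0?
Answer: 1296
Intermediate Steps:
k = 5 (k = 5 + 0 = 5)
I = 6 (I = 6 + 5*0 = 6 + 0 = 6)
(I*(-1 - 5))**2 = (6*(-1 - 5))**2 = (6*(-6))**2 = (-36)**2 = 1296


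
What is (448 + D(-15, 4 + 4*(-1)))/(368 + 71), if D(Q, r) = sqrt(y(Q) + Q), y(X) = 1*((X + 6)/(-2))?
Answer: 448/439 + I*sqrt(42)/878 ≈ 1.0205 + 0.0073813*I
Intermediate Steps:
y(X) = -3 - X/2 (y(X) = 1*(-(6 + X)/2) = 1*(-3 - X/2) = -3 - X/2)
D(Q, r) = sqrt(-3 + Q/2) (D(Q, r) = sqrt((-3 - Q/2) + Q) = sqrt(-3 + Q/2))
(448 + D(-15, 4 + 4*(-1)))/(368 + 71) = (448 + sqrt(-12 + 2*(-15))/2)/(368 + 71) = (448 + sqrt(-12 - 30)/2)/439 = (448 + sqrt(-42)/2)*(1/439) = (448 + (I*sqrt(42))/2)*(1/439) = (448 + I*sqrt(42)/2)*(1/439) = 448/439 + I*sqrt(42)/878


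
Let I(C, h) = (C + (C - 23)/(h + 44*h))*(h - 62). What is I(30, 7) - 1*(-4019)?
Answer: 21310/9 ≈ 2367.8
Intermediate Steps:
I(C, h) = (-62 + h)*(C + (-23 + C)/(45*h)) (I(C, h) = (C + (-23 + C)/((45*h)))*(-62 + h) = (C + (-23 + C)*(1/(45*h)))*(-62 + h) = (C + (-23 + C)/(45*h))*(-62 + h) = (-62 + h)*(C + (-23 + C)/(45*h)))
I(30, 7) - 1*(-4019) = (1/45)*(1426 - 62*30 - 1*7*(23 + 2789*30 - 45*30*7))/7 - 1*(-4019) = (1/45)*(⅐)*(1426 - 1860 - 1*7*(23 + 83670 - 9450)) + 4019 = (1/45)*(⅐)*(1426 - 1860 - 1*7*74243) + 4019 = (1/45)*(⅐)*(1426 - 1860 - 519701) + 4019 = (1/45)*(⅐)*(-520135) + 4019 = -14861/9 + 4019 = 21310/9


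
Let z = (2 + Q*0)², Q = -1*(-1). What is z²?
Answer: 16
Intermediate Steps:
Q = 1
z = 4 (z = (2 + 1*0)² = (2 + 0)² = 2² = 4)
z² = 4² = 16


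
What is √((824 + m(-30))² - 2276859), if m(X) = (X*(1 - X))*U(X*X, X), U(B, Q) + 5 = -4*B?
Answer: √11245785591817 ≈ 3.3535e+6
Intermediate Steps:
U(B, Q) = -5 - 4*B
m(X) = X*(1 - X)*(-5 - 4*X²) (m(X) = (X*(1 - X))*(-5 - 4*X*X) = (X*(1 - X))*(-5 - 4*X²) = X*(1 - X)*(-5 - 4*X²))
√((824 + m(-30))² - 2276859) = √((824 - 30*(-1 - 30)*(5 + 4*(-30)²))² - 2276859) = √((824 - 30*(-31)*(5 + 4*900))² - 2276859) = √((824 - 30*(-31)*(5 + 3600))² - 2276859) = √((824 - 30*(-31)*3605)² - 2276859) = √((824 + 3352650)² - 2276859) = √(3353474² - 2276859) = √(11245787868676 - 2276859) = √11245785591817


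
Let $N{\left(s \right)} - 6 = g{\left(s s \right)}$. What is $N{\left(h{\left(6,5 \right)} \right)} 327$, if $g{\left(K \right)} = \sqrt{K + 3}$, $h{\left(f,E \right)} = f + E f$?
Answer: $1962 + 327 \sqrt{1299} \approx 13748.0$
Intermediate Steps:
$g{\left(K \right)} = \sqrt{3 + K}$
$N{\left(s \right)} = 6 + \sqrt{3 + s^{2}}$ ($N{\left(s \right)} = 6 + \sqrt{3 + s s} = 6 + \sqrt{3 + s^{2}}$)
$N{\left(h{\left(6,5 \right)} \right)} 327 = \left(6 + \sqrt{3 + \left(6 \left(1 + 5\right)\right)^{2}}\right) 327 = \left(6 + \sqrt{3 + \left(6 \cdot 6\right)^{2}}\right) 327 = \left(6 + \sqrt{3 + 36^{2}}\right) 327 = \left(6 + \sqrt{3 + 1296}\right) 327 = \left(6 + \sqrt{1299}\right) 327 = 1962 + 327 \sqrt{1299}$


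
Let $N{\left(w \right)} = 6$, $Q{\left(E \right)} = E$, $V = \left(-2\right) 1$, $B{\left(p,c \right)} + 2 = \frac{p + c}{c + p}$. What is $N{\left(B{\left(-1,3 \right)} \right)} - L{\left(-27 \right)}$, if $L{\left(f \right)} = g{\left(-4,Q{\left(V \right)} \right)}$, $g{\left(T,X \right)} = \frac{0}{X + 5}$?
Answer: $6$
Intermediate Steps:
$B{\left(p,c \right)} = -1$ ($B{\left(p,c \right)} = -2 + \frac{p + c}{c + p} = -2 + \frac{c + p}{c + p} = -2 + 1 = -1$)
$V = -2$
$g{\left(T,X \right)} = 0$ ($g{\left(T,X \right)} = \frac{0}{5 + X} = 0$)
$L{\left(f \right)} = 0$
$N{\left(B{\left(-1,3 \right)} \right)} - L{\left(-27 \right)} = 6 - 0 = 6 + 0 = 6$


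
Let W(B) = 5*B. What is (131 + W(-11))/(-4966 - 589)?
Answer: -76/5555 ≈ -0.013681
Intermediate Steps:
(131 + W(-11))/(-4966 - 589) = (131 + 5*(-11))/(-4966 - 589) = (131 - 55)/(-5555) = 76*(-1/5555) = -76/5555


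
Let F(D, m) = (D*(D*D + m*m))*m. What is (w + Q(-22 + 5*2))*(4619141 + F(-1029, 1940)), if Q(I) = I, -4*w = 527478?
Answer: 2539204581777005997/2 ≈ 1.2696e+18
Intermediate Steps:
w = -263739/2 (w = -1/4*527478 = -263739/2 ≈ -1.3187e+5)
F(D, m) = D*m*(D**2 + m**2) (F(D, m) = (D*(D**2 + m**2))*m = D*m*(D**2 + m**2))
(w + Q(-22 + 5*2))*(4619141 + F(-1029, 1940)) = (-263739/2 + (-22 + 5*2))*(4619141 - 1029*1940*((-1029)**2 + 1940**2)) = (-263739/2 + (-22 + 10))*(4619141 - 1029*1940*(1058841 + 3763600)) = (-263739/2 - 12)*(4619141 - 1029*1940*4822441) = -263763*(4619141 - 9626846070660)/2 = -263763/2*(-9626841451519) = 2539204581777005997/2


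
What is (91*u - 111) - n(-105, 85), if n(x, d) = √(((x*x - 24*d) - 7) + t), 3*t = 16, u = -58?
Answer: -5389 - 35*√66/3 ≈ -5483.8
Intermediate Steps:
t = 16/3 (t = (⅓)*16 = 16/3 ≈ 5.3333)
n(x, d) = √(-5/3 + x² - 24*d) (n(x, d) = √(((x*x - 24*d) - 7) + 16/3) = √(((x² - 24*d) - 7) + 16/3) = √((-7 + x² - 24*d) + 16/3) = √(-5/3 + x² - 24*d))
(91*u - 111) - n(-105, 85) = (91*(-58) - 111) - √(-15 - 216*85 + 9*(-105)²)/3 = (-5278 - 111) - √(-15 - 18360 + 9*11025)/3 = -5389 - √(-15 - 18360 + 99225)/3 = -5389 - √80850/3 = -5389 - 35*√66/3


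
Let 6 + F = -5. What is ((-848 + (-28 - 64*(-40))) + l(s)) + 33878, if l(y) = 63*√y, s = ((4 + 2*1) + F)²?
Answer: 35877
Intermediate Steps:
F = -11 (F = -6 - 5 = -11)
s = 25 (s = ((4 + 2*1) - 11)² = ((4 + 2) - 11)² = (6 - 11)² = (-5)² = 25)
((-848 + (-28 - 64*(-40))) + l(s)) + 33878 = ((-848 + (-28 - 64*(-40))) + 63*√25) + 33878 = ((-848 + (-28 + 2560)) + 63*5) + 33878 = ((-848 + 2532) + 315) + 33878 = (1684 + 315) + 33878 = 1999 + 33878 = 35877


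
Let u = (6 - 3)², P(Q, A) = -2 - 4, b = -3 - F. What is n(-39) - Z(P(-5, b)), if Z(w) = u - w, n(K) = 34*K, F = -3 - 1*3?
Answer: -1341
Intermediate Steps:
F = -6 (F = -3 - 3 = -6)
b = 3 (b = -3 - 1*(-6) = -3 + 6 = 3)
P(Q, A) = -6
u = 9 (u = 3² = 9)
Z(w) = 9 - w
n(-39) - Z(P(-5, b)) = 34*(-39) - (9 - 1*(-6)) = -1326 - (9 + 6) = -1326 - 1*15 = -1326 - 15 = -1341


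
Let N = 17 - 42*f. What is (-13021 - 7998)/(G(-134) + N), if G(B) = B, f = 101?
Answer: 21019/4359 ≈ 4.8220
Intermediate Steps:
N = -4225 (N = 17 - 42*101 = 17 - 4242 = -4225)
(-13021 - 7998)/(G(-134) + N) = (-13021 - 7998)/(-134 - 4225) = -21019/(-4359) = -21019*(-1/4359) = 21019/4359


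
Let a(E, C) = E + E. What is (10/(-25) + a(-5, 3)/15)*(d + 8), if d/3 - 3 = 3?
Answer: -416/15 ≈ -27.733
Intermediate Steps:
d = 18 (d = 9 + 3*3 = 9 + 9 = 18)
a(E, C) = 2*E
(10/(-25) + a(-5, 3)/15)*(d + 8) = (10/(-25) + (2*(-5))/15)*(18 + 8) = (10*(-1/25) - 10*1/15)*26 = (-⅖ - ⅔)*26 = -16/15*26 = -416/15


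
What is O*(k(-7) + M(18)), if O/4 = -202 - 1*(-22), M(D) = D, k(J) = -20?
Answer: 1440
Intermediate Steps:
O = -720 (O = 4*(-202 - 1*(-22)) = 4*(-202 + 22) = 4*(-180) = -720)
O*(k(-7) + M(18)) = -720*(-20 + 18) = -720*(-2) = 1440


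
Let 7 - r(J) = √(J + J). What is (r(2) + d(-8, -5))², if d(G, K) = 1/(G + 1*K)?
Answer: 4096/169 ≈ 24.237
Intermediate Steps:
r(J) = 7 - √2*√J (r(J) = 7 - √(J + J) = 7 - √(2*J) = 7 - √2*√J)
d(G, K) = 1/(G + K)
(r(2) + d(-8, -5))² = ((7 - √2*√2) + 1/(-8 - 5))² = ((7 - 2) + 1/(-13))² = (5 - 1/13)² = (64/13)² = 4096/169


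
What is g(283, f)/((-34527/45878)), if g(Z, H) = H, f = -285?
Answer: 4358410/11509 ≈ 378.70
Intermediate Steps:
g(283, f)/((-34527/45878)) = -285/((-34527/45878)) = -285/((-34527*1/45878)) = -285/(-34527/45878) = -285*(-45878/34527) = 4358410/11509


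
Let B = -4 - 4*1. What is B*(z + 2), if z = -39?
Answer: 296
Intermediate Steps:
B = -8 (B = -4 - 4 = -8)
B*(z + 2) = -8*(-39 + 2) = -8*(-37) = 296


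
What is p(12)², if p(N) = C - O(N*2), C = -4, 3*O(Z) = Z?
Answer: 144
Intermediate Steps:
O(Z) = Z/3
p(N) = -4 - 2*N/3 (p(N) = -4 - N*2/3 = -4 - 2*N/3)
p(12)² = (-4 - ⅔*12)² = (-4 - 8)² = (-12)² = 144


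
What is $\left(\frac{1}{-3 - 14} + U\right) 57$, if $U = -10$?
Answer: $- \frac{9747}{17} \approx -573.35$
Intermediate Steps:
$\left(\frac{1}{-3 - 14} + U\right) 57 = \left(\frac{1}{-3 - 14} - 10\right) 57 = \left(\frac{1}{-17} - 10\right) 57 = \left(- \frac{1}{17} - 10\right) 57 = \left(- \frac{171}{17}\right) 57 = - \frac{9747}{17}$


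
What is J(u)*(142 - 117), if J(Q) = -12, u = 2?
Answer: -300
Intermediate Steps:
J(u)*(142 - 117) = -12*(142 - 117) = -12*25 = -300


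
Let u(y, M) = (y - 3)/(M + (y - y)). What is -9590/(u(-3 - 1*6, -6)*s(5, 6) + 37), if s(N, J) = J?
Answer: -1370/7 ≈ -195.71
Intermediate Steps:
u(y, M) = (-3 + y)/M (u(y, M) = (-3 + y)/(M + 0) = (-3 + y)/M)
-9590/(u(-3 - 1*6, -6)*s(5, 6) + 37) = -9590/(((-3 + (-3 - 1*6))/(-6))*6 + 37) = -9590/(-(-3 + (-3 - 6))/6*6 + 37) = -9590/(-(-3 - 9)/6*6 + 37) = -9590/(-1/6*(-12)*6 + 37) = -9590/(2*6 + 37) = -9590/(12 + 37) = -9590/49 = -9590*1/49 = -1370/7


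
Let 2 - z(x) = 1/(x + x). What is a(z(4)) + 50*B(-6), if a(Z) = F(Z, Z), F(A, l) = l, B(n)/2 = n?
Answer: -4785/8 ≈ -598.13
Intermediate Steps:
B(n) = 2*n
z(x) = 2 - 1/(2*x) (z(x) = 2 - 1/(x + x) = 2 - 1/(2*x))
a(Z) = Z
a(z(4)) + 50*B(-6) = (2 - ½/4) + 50*(2*(-6)) = (2 - ½*¼) + 50*(-12) = (2 - ⅛) - 600 = 15/8 - 600 = -4785/8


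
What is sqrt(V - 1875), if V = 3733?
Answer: sqrt(1858) ≈ 43.104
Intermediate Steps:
sqrt(V - 1875) = sqrt(3733 - 1875) = sqrt(1858)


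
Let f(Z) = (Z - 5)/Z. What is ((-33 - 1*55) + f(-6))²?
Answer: 267289/36 ≈ 7424.7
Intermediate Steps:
f(Z) = (-5 + Z)/Z
((-33 - 1*55) + f(-6))² = ((-33 - 1*55) + (-5 - 6)/(-6))² = ((-33 - 55) - ⅙*(-11))² = (-88 + 11/6)² = (-517/6)² = 267289/36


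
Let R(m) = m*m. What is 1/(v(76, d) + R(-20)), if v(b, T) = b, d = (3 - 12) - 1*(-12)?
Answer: 1/476 ≈ 0.0021008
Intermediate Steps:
d = 3 (d = -9 + 12 = 3)
R(m) = m**2
1/(v(76, d) + R(-20)) = 1/(76 + (-20)**2) = 1/(76 + 400) = 1/476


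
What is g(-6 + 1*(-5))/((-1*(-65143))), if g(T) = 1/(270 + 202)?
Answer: 1/30747496 ≈ 3.2523e-8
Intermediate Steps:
g(T) = 1/472
g(-6 + 1*(-5))/((-1*(-65143))) = 1/(472*((-1*(-65143)))) = (1/472)/65143 = (1/472)*(1/65143) = 1/30747496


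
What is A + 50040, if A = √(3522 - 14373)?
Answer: 50040 + I*√10851 ≈ 50040.0 + 104.17*I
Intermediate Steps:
A = I*√10851 (A = √(-10851) = I*√10851 ≈ 104.17*I)
A + 50040 = I*√10851 + 50040 = 50040 + I*√10851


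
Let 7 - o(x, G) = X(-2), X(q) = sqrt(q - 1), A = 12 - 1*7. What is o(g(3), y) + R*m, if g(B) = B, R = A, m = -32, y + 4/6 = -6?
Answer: -153 - I*sqrt(3) ≈ -153.0 - 1.732*I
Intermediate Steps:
y = -20/3 (y = -2/3 - 6 = -20/3 ≈ -6.6667)
A = 5 (A = 12 - 7 = 5)
R = 5
X(q) = sqrt(-1 + q)
o(x, G) = 7 - I*sqrt(3) (o(x, G) = 7 - sqrt(-1 - 2) = 7 - sqrt(-3) = 7 - I*sqrt(3))
o(g(3), y) + R*m = (7 - I*sqrt(3)) + 5*(-32) = (7 - I*sqrt(3)) - 160 = -153 - I*sqrt(3)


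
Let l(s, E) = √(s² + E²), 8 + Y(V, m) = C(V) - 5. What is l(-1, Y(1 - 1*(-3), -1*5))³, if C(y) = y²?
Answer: 10*√10 ≈ 31.623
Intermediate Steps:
Y(V, m) = -13 + V² (Y(V, m) = -8 + (V² - 5) = -8 + (-5 + V²) = -13 + V²)
l(s, E) = √(E² + s²)
l(-1, Y(1 - 1*(-3), -1*5))³ = (√((-13 + (1 - 1*(-3))²)² + (-1)²))³ = (√((-13 + (1 + 3)²)² + 1))³ = (√((-13 + 4²)² + 1))³ = (√((-13 + 16)² + 1))³ = (√(3² + 1))³ = (√(9 + 1))³ = (√10)³ = 10*√10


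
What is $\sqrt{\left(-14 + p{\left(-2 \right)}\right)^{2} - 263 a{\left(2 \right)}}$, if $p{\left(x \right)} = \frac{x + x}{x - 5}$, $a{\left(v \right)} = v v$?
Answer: $\frac{2 i \sqrt{10678}}{7} \approx 29.524 i$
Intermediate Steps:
$a{\left(v \right)} = v^{2}$
$p{\left(x \right)} = \frac{2 x}{-5 + x}$
$\sqrt{\left(-14 + p{\left(-2 \right)}\right)^{2} - 263 a{\left(2 \right)}} = \sqrt{\left(-14 + 2 \left(-2\right) \frac{1}{-5 - 2}\right)^{2} - 263 \cdot 2^{2}} = \sqrt{\left(-14 + 2 \left(-2\right) \frac{1}{-7}\right)^{2} - 1052} = \sqrt{\left(-14 + 2 \left(-2\right) \left(- \frac{1}{7}\right)\right)^{2} - 1052} = \sqrt{\left(-14 + \frac{4}{7}\right)^{2} - 1052} = \sqrt{\left(- \frac{94}{7}\right)^{2} - 1052} = \sqrt{\frac{8836}{49} - 1052} = \sqrt{- \frac{42712}{49}} = \frac{2 i \sqrt{10678}}{7}$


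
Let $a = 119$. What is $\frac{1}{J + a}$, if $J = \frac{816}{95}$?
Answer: $\frac{95}{12121} \approx 0.0078376$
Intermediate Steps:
$J = \frac{816}{95}$ ($J = 816 \cdot \frac{1}{95} = \frac{816}{95} \approx 8.5895$)
$\frac{1}{J + a} = \frac{1}{\frac{816}{95} + 119} = \frac{1}{\frac{12121}{95}} = \frac{95}{12121}$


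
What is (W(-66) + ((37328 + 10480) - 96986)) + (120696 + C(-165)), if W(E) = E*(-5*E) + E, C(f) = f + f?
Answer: 49342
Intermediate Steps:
C(f) = 2*f
W(E) = E - 5*E² (W(E) = -5*E² + E = E - 5*E²)
(W(-66) + ((37328 + 10480) - 96986)) + (120696 + C(-165)) = (-66*(1 - 5*(-66)) + ((37328 + 10480) - 96986)) + (120696 + 2*(-165)) = (-66*(1 + 330) + (47808 - 96986)) + (120696 - 330) = (-66*331 - 49178) + 120366 = (-21846 - 49178) + 120366 = -71024 + 120366 = 49342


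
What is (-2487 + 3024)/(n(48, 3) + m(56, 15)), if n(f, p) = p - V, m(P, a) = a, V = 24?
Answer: -179/2 ≈ -89.500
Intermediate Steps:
n(f, p) = -24 + p (n(f, p) = p - 1*24 = p - 24 = -24 + p)
(-2487 + 3024)/(n(48, 3) + m(56, 15)) = (-2487 + 3024)/((-24 + 3) + 15) = 537/(-21 + 15) = 537/(-6) = 537*(-⅙) = -179/2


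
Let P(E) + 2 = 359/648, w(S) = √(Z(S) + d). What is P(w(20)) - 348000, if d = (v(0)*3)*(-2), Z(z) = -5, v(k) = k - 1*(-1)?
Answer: -225504937/648 ≈ -3.4800e+5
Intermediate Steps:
v(k) = 1 + k (v(k) = k + 1 = 1 + k)
d = -6 (d = ((1 + 0)*3)*(-2) = (1*3)*(-2) = 3*(-2) = -6)
w(S) = I*√11 (w(S) = √(-5 - 6) = √(-11) = I*√11)
P(E) = -937/648 (P(E) = -2 + 359/648 = -937/648)
P(w(20)) - 348000 = -937/648 - 348000 = -225504937/648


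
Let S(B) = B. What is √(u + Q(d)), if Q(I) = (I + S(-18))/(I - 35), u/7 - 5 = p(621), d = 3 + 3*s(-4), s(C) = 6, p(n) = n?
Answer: √858830/14 ≈ 66.195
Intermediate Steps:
d = 21 (d = 3 + 3*6 = 3 + 18 = 21)
u = 4382 (u = 35 + 7*621 = 35 + 4347 = 4382)
Q(I) = (-18 + I)/(-35 + I) (Q(I) = (I - 18)/(I - 35) = (-18 + I)/(-35 + I))
√(u + Q(d)) = √(4382 + (-18 + 21)/(-35 + 21)) = √(4382 + 3/(-14)) = √(4382 - 1/14*3) = √(4382 - 3/14) = √(61345/14) = √858830/14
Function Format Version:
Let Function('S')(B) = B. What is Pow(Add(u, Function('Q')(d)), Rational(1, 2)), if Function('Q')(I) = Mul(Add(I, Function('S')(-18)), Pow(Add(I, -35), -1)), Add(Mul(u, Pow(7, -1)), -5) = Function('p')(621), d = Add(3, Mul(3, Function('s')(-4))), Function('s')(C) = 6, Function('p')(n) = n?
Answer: Mul(Rational(1, 14), Pow(858830, Rational(1, 2))) ≈ 66.195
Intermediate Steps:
d = 21 (d = Add(3, Mul(3, 6)) = Add(3, 18) = 21)
u = 4382 (u = Add(35, Mul(7, 621)) = Add(35, 4347) = 4382)
Function('Q')(I) = Mul(Pow(Add(-35, I), -1), Add(-18, I)) (Function('Q')(I) = Mul(Add(I, -18), Pow(Add(I, -35), -1)) = Mul(Add(-18, I), Pow(Add(-35, I), -1)) = Mul(Pow(Add(-35, I), -1), Add(-18, I)))
Pow(Add(u, Function('Q')(d)), Rational(1, 2)) = Pow(Add(4382, Mul(Pow(Add(-35, 21), -1), Add(-18, 21))), Rational(1, 2)) = Pow(Add(4382, Mul(Pow(-14, -1), 3)), Rational(1, 2)) = Pow(Add(4382, Mul(Rational(-1, 14), 3)), Rational(1, 2)) = Pow(Add(4382, Rational(-3, 14)), Rational(1, 2)) = Pow(Rational(61345, 14), Rational(1, 2)) = Mul(Rational(1, 14), Pow(858830, Rational(1, 2)))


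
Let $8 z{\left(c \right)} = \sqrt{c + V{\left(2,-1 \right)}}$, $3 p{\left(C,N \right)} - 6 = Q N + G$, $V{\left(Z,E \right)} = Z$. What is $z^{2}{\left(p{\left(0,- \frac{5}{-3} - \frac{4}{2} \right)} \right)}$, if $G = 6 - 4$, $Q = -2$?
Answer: $\frac{11}{144} \approx 0.076389$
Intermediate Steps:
$G = 2$ ($G = 6 - 4 = 2$)
$p{\left(C,N \right)} = \frac{8}{3} - \frac{2 N}{3}$ ($p{\left(C,N \right)} = 2 + \frac{- 2 N + 2}{3} = 2 + \frac{2 - 2 N}{3} = 2 - \left(- \frac{2}{3} + \frac{2 N}{3}\right) = \frac{8}{3} - \frac{2 N}{3}$)
$z{\left(c \right)} = \frac{\sqrt{2 + c}}{8}$ ($z{\left(c \right)} = \frac{\sqrt{c + 2}}{8} = \frac{\sqrt{2 + c}}{8}$)
$z^{2}{\left(p{\left(0,- \frac{5}{-3} - \frac{4}{2} \right)} \right)} = \left(\frac{\sqrt{2 + \left(\frac{8}{3} - \frac{2 \left(- \frac{5}{-3} - \frac{4}{2}\right)}{3}\right)}}{8}\right)^{2} = \left(\frac{\sqrt{2 + \left(\frac{8}{3} - \frac{2 \left(\left(-5\right) \left(- \frac{1}{3}\right) - 2\right)}{3}\right)}}{8}\right)^{2} = \left(\frac{\sqrt{2 + \left(\frac{8}{3} - \frac{2 \left(\frac{5}{3} - 2\right)}{3}\right)}}{8}\right)^{2} = \left(\frac{\sqrt{2 + \left(\frac{8}{3} - - \frac{2}{9}\right)}}{8}\right)^{2} = \left(\frac{\sqrt{2 + \left(\frac{8}{3} + \frac{2}{9}\right)}}{8}\right)^{2} = \left(\frac{\sqrt{2 + \frac{26}{9}}}{8}\right)^{2} = \left(\frac{\sqrt{\frac{44}{9}}}{8}\right)^{2} = \left(\frac{\frac{2}{3} \sqrt{11}}{8}\right)^{2} = \left(\frac{\sqrt{11}}{12}\right)^{2} = \frac{11}{144}$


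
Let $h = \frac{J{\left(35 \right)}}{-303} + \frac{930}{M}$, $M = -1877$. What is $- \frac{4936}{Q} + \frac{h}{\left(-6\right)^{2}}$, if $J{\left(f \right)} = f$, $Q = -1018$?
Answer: $\frac{50353742023}{10421426844} \approx 4.8317$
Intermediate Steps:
$h = - \frac{347485}{568731}$ ($h = \frac{35}{-303} + \frac{930}{-1877} = 35 \left(- \frac{1}{303}\right) + 930 \left(- \frac{1}{1877}\right) = - \frac{35}{303} - \frac{930}{1877} = - \frac{347485}{568731} \approx -0.61098$)
$- \frac{4936}{Q} + \frac{h}{\left(-6\right)^{2}} = - \frac{4936}{-1018} - \frac{347485}{568731 \left(-6\right)^{2}} = \left(-4936\right) \left(- \frac{1}{1018}\right) - \frac{347485}{568731 \cdot 36} = \frac{2468}{509} - \frac{347485}{20474316} = \frac{50353742023}{10421426844}$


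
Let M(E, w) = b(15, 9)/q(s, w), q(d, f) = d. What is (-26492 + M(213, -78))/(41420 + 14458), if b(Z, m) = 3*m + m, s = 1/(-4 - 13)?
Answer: -13552/27939 ≈ -0.48506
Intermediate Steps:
s = -1/17 (s = 1/(-17) = -1/17 ≈ -0.058824)
b(Z, m) = 4*m
M(E, w) = -612 (M(E, w) = (4*9)/(-1/17) = 36*(-17) = -612)
(-26492 + M(213, -78))/(41420 + 14458) = (-26492 - 612)/(41420 + 14458) = -27104/55878 = -27104*1/55878 = -13552/27939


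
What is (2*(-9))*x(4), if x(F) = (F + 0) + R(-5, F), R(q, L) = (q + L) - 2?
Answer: -18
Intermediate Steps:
R(q, L) = -2 + L + q (R(q, L) = (L + q) - 2 = -2 + L + q)
x(F) = -7 + 2*F (x(F) = (F + 0) + (-2 + F - 5) = F + (-7 + F) = -7 + 2*F)
(2*(-9))*x(4) = (2*(-9))*(-7 + 2*4) = -18*(-7 + 8) = -18*1 = -18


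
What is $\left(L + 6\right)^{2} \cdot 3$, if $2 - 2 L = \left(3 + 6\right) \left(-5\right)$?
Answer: $\frac{10443}{4} \approx 2610.8$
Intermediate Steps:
$L = \frac{47}{2}$ ($L = 1 - \frac{\left(3 + 6\right) \left(-5\right)}{2} = 1 - \frac{9 \left(-5\right)}{2} = 1 - - \frac{45}{2} = 1 + \frac{45}{2} = \frac{47}{2} \approx 23.5$)
$\left(L + 6\right)^{2} \cdot 3 = \left(\frac{47}{2} + 6\right)^{2} \cdot 3 = \left(\frac{59}{2}\right)^{2} \cdot 3 = \frac{3481}{4} \cdot 3 = \frac{10443}{4}$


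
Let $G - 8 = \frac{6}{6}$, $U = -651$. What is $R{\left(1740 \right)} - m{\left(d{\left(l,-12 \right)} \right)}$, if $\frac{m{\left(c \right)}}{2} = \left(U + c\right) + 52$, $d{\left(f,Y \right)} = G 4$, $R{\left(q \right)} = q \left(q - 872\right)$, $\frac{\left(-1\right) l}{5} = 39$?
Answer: $1511446$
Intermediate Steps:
$l = -195$ ($l = \left(-5\right) 39 = -195$)
$G = 9$ ($G = 8 + \frac{6}{6} = 8 + 6 \cdot \frac{1}{6} = 8 + 1 = 9$)
$R{\left(q \right)} = q \left(-872 + q\right)$
$d{\left(f,Y \right)} = 36$ ($d{\left(f,Y \right)} = 9 \cdot 4 = 36$)
$m{\left(c \right)} = -1198 + 2 c$ ($m{\left(c \right)} = 2 \left(\left(-651 + c\right) + 52\right) = 2 \left(-599 + c\right) = -1198 + 2 c$)
$R{\left(1740 \right)} - m{\left(d{\left(l,-12 \right)} \right)} = 1740 \left(-872 + 1740\right) - \left(-1198 + 2 \cdot 36\right) = 1740 \cdot 868 - \left(-1198 + 72\right) = 1510320 - -1126 = 1510320 + 1126 = 1511446$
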